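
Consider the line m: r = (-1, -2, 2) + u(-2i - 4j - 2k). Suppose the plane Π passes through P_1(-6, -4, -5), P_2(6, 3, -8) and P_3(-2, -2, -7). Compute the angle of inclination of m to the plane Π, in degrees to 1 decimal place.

P_1P_2 = (12, 7, -3), P_1P_3 = (4, 2, -2); a normal to Π is P_1P_2 × P_1P_3 = (-8, 12, -4).
Using P_1: Π has equation -8x + 12y - 4z = 20.
sin θ = |n·v| / (|n||v|) = |-24| / (√224 · √24) = 0.32733.
θ ≈ 19.1°.

19.1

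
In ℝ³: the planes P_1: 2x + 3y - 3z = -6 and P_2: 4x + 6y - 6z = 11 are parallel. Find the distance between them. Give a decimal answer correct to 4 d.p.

Rescale P_2 by 1/2: 2x + 3y - 3z = 11/2. Then distance = |-6 − (11/2)| / √22 ≈ 2.4518.

2.4518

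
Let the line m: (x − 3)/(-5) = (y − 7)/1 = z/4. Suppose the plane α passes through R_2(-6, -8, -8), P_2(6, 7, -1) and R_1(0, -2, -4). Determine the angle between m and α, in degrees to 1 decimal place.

m has direction (-5, 1, 4) through (3, 7, 0).
R_2P_2 = (12, 15, 7), R_2R_1 = (6, 6, 4); a normal to α is R_2P_2 × R_2R_1 = (18, -6, -18).
Using R_2: α has equation 18x - 6y - 18z = 84.
sin θ = |n·v| / (|n||v|) = |-168| / (√684 · √42) = 0.99119.
θ ≈ 82.4°.

82.4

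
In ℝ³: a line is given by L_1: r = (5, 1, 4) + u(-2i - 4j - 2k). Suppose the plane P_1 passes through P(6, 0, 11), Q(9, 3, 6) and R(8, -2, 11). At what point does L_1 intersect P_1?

PQ = (3, 3, -5), PR = (2, -2, 0); a normal to P_1 is PQ × PR = (-10, -10, -12).
Using P: P_1 has equation -10x - 10y - 12z = -192.
Substitute r = (5, 1, 4) + t(-2, -4, -2) into the plane: -108 + 84t = -192, so t = -1.
Intersection: (5, 1, 4) + (-1)·(-2, -4, -2) = (7, 5, 6).

(7, 5, 6)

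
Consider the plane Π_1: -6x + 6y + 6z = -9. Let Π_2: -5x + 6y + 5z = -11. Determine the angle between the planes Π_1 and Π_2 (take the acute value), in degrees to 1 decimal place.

cos θ = |n₁·n₂| / (|n₁||n₂|) = |96| / (√108 · √86).
θ = arccos(0.99612) ≈ 5.1°.

5.1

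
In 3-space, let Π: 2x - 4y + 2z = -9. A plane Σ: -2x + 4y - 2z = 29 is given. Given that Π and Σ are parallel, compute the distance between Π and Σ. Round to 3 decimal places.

Rescale Σ by 1/(-1): 2x - 4y + 2z = -29. Then distance = |-9 − (-29)| / √24 ≈ 4.082.

4.082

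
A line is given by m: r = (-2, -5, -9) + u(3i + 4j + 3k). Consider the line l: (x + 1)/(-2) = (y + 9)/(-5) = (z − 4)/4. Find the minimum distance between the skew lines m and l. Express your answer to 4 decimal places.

l has direction (-2, -5, 4) through (-1, -9, 4).
Common perpendicular direction n = (3, 4, 3) × (-2, -5, 4) = (31, -18, -7).
With w = (-1, -9, 4) − (-2, -5, -9) = (1, -4, 13), w · n = 12.
Distance = |w · n| / |n| = |12| / √1334 ≈ 0.3286.

0.3286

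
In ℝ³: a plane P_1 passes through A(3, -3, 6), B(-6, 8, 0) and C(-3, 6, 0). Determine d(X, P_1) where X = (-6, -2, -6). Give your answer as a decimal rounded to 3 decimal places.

AB = (-9, 11, -6), AC = (-6, 9, -6); a normal to P_1 is AB × AC = (-12, -18, -15).
Using A: P_1 has equation -12x - 18y - 15z = -72.
n·X − d = (-12)·(-6) + (-18)·(-2) + (-15)·(-6) − (-72) = 270; |n| = √693.
Distance = |270| / √693 = 270/√693 ≈ 10.256.

10.256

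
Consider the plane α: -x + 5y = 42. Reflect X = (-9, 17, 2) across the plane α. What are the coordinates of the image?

(-5, -3, 2)

λ = (n·X − d)/|n|² = (94 − 42)/26 = 2.
Reflection = X − 2λn = (-9, 17, 2) − 4·(-1, 5, 0) = (-5, -3, 2).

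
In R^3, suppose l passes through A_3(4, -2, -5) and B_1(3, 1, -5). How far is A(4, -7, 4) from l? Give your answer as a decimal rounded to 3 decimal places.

A direction vector for l is B_1 − A_3 = (-1, 3, 0).
Taking (4, -2, -5) on l with direction v = (-1, 3, 0): w = A − (4, -2, -5) = (0, -5, 9), and w × v = (-27, -9, -5).
Distance = |w × v| / |v| = √835 / √10 ≈ 9.138.

9.138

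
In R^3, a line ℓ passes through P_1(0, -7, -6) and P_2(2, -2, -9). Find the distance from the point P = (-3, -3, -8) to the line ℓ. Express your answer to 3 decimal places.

A direction vector for ℓ is P_2 − P_1 = (2, 5, -3).
Taking (0, -7, -6) on ℓ with direction v = (2, 5, -3): w = P − (0, -7, -6) = (-3, 4, -2), and w × v = (-2, -13, -23).
Distance = |w × v| / |v| = √702 / √38 ≈ 4.298.

4.298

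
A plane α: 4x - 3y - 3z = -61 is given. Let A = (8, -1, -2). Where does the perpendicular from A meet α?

Foot = A − λn with λ = (n·A − d)/|n|² = (41 − (-61))/34 = 3.
Foot = (8, -1, -2) − 3·(4, -3, -3) = (-4, 8, 7).

(-4, 8, 7)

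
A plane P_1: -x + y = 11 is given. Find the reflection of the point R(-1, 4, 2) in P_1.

(-7, 10, 2)

λ = (n·R − d)/|n|² = (5 − 11)/2 = -3.
Reflection = R − 2λn = (-1, 4, 2) − (-6)·(-1, 1, 0) = (-7, 10, 2).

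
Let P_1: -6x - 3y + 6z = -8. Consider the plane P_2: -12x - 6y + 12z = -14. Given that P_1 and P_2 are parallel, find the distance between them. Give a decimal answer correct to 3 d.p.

0.111

Rescale P_2 by 1/2: -6x - 3y + 6z = -7. Then distance = |-8 − (-7)| / √81 ≈ 0.111.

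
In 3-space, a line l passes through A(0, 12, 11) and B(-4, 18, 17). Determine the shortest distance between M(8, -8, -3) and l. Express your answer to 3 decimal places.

5.205

A direction vector for l is B − A = (-4, 6, 6).
Taking (0, 12, 11) on l with direction v = (-4, 6, 6): w = M − (0, 12, 11) = (8, -20, -14), and w × v = (-36, 8, -32).
Distance = |w × v| / |v| = √2384 / √88 ≈ 5.205.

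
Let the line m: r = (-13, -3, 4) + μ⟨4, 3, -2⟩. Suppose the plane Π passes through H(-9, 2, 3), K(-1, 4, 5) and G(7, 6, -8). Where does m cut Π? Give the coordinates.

HK = (8, 2, 2), HG = (16, 4, -11); a normal to Π is HK × HG = (-30, 120, 0).
Using H: Π has equation -30x + 120y = 510.
Substitute r = (-13, -3, 4) + t(4, 3, -2) into the plane: 30 + 240t = 510, so t = 2.
Intersection: (-13, -3, 4) + 2·(4, 3, -2) = (-5, 3, 0).

(-5, 3, 0)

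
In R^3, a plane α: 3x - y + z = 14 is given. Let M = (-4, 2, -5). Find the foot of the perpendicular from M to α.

Foot = M − λn with λ = (n·M − d)/|n|² = (-19 − 14)/11 = -3.
Foot = (-4, 2, -5) − (-3)·(3, -1, 1) = (5, -1, -2).

(5, -1, -2)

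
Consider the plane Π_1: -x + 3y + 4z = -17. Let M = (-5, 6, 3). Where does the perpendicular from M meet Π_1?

(-3, 0, -5)

Foot = M − λn with λ = (n·M − d)/|n|² = (35 − (-17))/26 = 2.
Foot = (-5, 6, 3) − 2·(-1, 3, 4) = (-3, 0, -5).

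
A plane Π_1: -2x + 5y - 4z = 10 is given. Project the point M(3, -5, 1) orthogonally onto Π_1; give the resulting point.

Foot = M − λn with λ = (n·M − d)/|n|² = (-35 − 10)/45 = -1.
Foot = (3, -5, 1) − (-1)·(-2, 5, -4) = (1, 0, -3).

(1, 0, -3)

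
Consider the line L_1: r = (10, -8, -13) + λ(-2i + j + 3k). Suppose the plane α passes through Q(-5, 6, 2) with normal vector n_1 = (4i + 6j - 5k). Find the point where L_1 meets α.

(4, -5, -4)

α: n_1·r = n_1·Q gives 4x + 6y - 5z = 6.
Substitute r = (10, -8, -13) + t(-2, 1, 3) into the plane: 57 + (-17)t = 6, so t = 3.
Intersection: (10, -8, -13) + 3·(-2, 1, 3) = (4, -5, -4).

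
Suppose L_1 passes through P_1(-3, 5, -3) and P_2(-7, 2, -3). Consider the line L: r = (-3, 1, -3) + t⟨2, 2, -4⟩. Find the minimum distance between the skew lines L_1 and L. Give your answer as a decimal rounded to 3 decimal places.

A direction vector for L_1 is P_2 − P_1 = (-4, -3, 0).
Common perpendicular direction n = (-4, -3, 0) × (2, 2, -4) = (12, -16, -2).
With w = (-3, 1, -3) − (-3, 5, -3) = (0, -4, 0), w · n = 64.
Distance = |w · n| / |n| = |64| / √404 ≈ 3.184.

3.184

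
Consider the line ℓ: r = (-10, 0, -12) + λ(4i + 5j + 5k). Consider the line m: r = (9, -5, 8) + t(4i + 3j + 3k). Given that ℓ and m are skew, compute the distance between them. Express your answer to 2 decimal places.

17.68

Common perpendicular direction n = (4, 5, 5) × (4, 3, 3) = (0, 8, -8).
With w = (9, -5, 8) − (-10, 0, -12) = (19, -5, 20), w · n = -200.
Distance = |w · n| / |n| = |-200| / √128 ≈ 17.68.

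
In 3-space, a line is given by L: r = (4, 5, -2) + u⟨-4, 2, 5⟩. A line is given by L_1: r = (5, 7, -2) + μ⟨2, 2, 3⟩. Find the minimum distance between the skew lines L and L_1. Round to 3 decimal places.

1.576

Common perpendicular direction n = (-4, 2, 5) × (2, 2, 3) = (-4, 22, -12).
With w = (5, 7, -2) − (4, 5, -2) = (1, 2, 0), w · n = 40.
Distance = |w · n| / |n| = |40| / √644 ≈ 1.576.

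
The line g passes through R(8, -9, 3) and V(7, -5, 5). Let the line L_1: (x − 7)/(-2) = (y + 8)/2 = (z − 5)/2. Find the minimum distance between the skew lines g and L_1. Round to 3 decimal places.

A direction vector for g is V − R = (-1, 4, 2).
L_1 has direction (-2, 2, 2) through (7, -8, 5).
Common perpendicular direction n = (-1, 4, 2) × (-2, 2, 2) = (4, -2, 6).
With w = (7, -8, 5) − (8, -9, 3) = (-1, 1, 2), w · n = 6.
Distance = |w · n| / |n| = |6| / √56 ≈ 0.802.

0.802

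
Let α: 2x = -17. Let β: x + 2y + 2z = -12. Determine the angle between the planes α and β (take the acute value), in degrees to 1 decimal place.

70.5

cos θ = |n₁·n₂| / (|n₁||n₂|) = |2| / (√4 · √9).
θ = arccos(0.33333) ≈ 70.5°.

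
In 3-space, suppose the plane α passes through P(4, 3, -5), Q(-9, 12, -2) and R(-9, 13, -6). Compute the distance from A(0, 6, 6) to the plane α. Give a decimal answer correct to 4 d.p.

PQ = (-13, 9, 3), PR = (-13, 10, -1); a normal to α is PQ × PR = (-39, -52, -13).
Using P: α has equation -39x - 52y - 13z = -247.
n·A − d = (-39)·(0) + (-52)·(6) + (-13)·(6) − (-247) = -143; |n| = √4394.
Distance = |-143| / √4394 = 143/√4394 ≈ 2.1573.

2.1573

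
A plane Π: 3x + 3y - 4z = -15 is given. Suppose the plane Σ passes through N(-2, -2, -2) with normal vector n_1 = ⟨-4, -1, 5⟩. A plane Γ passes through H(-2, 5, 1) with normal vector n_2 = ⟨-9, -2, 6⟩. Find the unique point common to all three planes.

Σ: n_1·r = n_1·N gives -4x - y + 5z = 0.
Γ: n_2·r = n_2·H gives -9x - 2y + 6z = 14.
Solving the 3×3 linear system 3x + 3y - 4z = -15, -4x - y + 5z = 0, -9x - 2y + 6z = 14 (e.g. by elimination or Cramer's rule, determinant = -47) gives (-2, -7, -3).

(-2, -7, -3)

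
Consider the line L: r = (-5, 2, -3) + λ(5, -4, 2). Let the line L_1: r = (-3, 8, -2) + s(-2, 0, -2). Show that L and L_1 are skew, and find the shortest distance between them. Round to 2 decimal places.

Common perpendicular direction n = (5, -4, 2) × (-2, 0, -2) = (8, 6, -8).
With w = (-3, 8, -2) − (-5, 2, -3) = (2, 6, 1), w · n = 44.
Since n ≠ 0 the lines are not parallel, and w · n = 44 ≠ 0 so they do not intersect; hence they are skew.
Distance = |w · n| / |n| = |44| / √164 ≈ 3.44.

3.44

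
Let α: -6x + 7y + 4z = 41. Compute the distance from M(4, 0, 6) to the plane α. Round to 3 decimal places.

4.080

n·M − d = (-6)·(4) + (7)·(0) + (4)·(6) − 41 = -41; |n| = √101.
Distance = |-41| / √101 = 41/√101 ≈ 4.080.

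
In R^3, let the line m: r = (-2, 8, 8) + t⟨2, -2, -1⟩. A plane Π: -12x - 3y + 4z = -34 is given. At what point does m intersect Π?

Substitute r = (-2, 8, 8) + t(2, -2, -1) into the plane: 32 + (-22)t = -34, so t = 3.
Intersection: (-2, 8, 8) + 3·(2, -2, -1) = (4, 2, 5).

(4, 2, 5)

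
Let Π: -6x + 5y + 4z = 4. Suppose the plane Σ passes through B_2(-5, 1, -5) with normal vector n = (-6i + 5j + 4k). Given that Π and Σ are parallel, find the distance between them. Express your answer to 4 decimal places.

1.2536

Σ: n·r = n·B_2 gives -6x + 5y + 4z = 15.
Same normal n = (-6, 5, 4) with |n| = √77; distance = |4 − 15| / |n| = 11/√77 ≈ 1.2536.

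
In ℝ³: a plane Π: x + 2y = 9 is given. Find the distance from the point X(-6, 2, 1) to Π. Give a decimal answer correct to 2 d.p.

4.92

n·X − d = (1)·(-6) + (2)·(2) + (0)·(1) − 9 = -11; |n| = √5.
Distance = |-11| / √5 = 11/√5 ≈ 4.92.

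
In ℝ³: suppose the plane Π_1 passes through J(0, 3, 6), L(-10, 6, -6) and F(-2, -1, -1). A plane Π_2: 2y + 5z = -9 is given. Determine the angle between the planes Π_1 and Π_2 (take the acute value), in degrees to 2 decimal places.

74.32

JL = (-10, 3, -12), JF = (-2, -4, -7); a normal to Π_1 is JL × JF = (-69, -46, 46).
Using J: Π_1 has equation -69x - 46y + 46z = 138.
cos θ = |n₁·n₂| / (|n₁||n₂|) = |138| / (√8993 · √29).
θ = arccos(0.27023) ≈ 74.32°.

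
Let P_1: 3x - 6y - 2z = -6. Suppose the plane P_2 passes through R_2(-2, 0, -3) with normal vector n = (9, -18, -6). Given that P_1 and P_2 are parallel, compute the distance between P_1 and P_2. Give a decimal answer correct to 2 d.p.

0.86

P_2: n·r = n·R_2 gives 9x - 18y - 6z = 0.
Rescale P_2 by 1/3: 3x - 6y - 2z = 0. Then distance = |-6 − 0| / √49 ≈ 0.86.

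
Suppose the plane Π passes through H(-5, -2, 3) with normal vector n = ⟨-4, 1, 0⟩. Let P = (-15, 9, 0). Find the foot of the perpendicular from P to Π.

Π: n·r = n·H gives -4x + y = 18.
Foot = P − λn with λ = (n·P − d)/|n|² = (69 − 18)/17 = 3.
Foot = (-15, 9, 0) − 3·(-4, 1, 0) = (-3, 6, 0).

(-3, 6, 0)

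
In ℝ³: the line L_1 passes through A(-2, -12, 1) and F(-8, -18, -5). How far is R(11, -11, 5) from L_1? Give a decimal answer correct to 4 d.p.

A direction vector for L_1 is F − A = (-6, -6, -6).
Taking (-2, -12, 1) on L_1 with direction v = (-6, -6, -6): w = R − (-2, -12, 1) = (13, 1, 4), and w × v = (18, 54, -72).
Distance = |w × v| / |v| = √8424 / √108 ≈ 8.8318.

8.8318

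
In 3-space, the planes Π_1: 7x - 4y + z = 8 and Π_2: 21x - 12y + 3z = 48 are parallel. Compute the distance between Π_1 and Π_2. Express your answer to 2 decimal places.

0.98

Rescale Π_2 by 1/3: 7x - 4y + z = 16. Then distance = |8 − 16| / √66 ≈ 0.98.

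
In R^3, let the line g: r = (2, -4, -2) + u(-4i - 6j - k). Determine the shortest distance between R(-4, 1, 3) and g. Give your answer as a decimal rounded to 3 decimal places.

Taking (2, -4, -2) on g with direction v = (-4, -6, -1): w = R − (2, -4, -2) = (-6, 5, 5), and w × v = (25, -26, 56).
Distance = |w × v| / |v| = √4437 / √53 ≈ 9.150.

9.150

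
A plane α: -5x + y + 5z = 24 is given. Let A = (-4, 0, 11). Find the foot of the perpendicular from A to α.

Foot = A − λn with λ = (n·A − d)/|n|² = (75 − 24)/51 = 1.
Foot = (-4, 0, 11) − 1·(-5, 1, 5) = (1, -1, 6).

(1, -1, 6)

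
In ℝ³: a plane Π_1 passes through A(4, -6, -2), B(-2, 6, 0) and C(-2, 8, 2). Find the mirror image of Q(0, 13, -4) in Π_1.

(-10, 7, 2)

AB = (-6, 12, 2), AC = (-6, 14, 4); a normal to Π_1 is AB × AC = (20, 12, -12).
Using A: Π_1 has equation 20x + 12y - 12z = 32.
λ = (n·Q − d)/|n|² = (204 − 32)/688 = 1/4.
Reflection = Q − 2λn = (0, 13, -4) − (1/2)·(20, 12, -12) = (-10, 7, 2).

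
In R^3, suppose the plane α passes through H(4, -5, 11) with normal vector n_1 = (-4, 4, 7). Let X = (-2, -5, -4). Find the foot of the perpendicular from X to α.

(-6, -1, 3)

α: n_1·r = n_1·H gives -4x + 4y + 7z = 41.
Foot = X − λn with λ = (n·X − d)/|n|² = (-40 − 41)/81 = -1.
Foot = (-2, -5, -4) − (-1)·(-4, 4, 7) = (-6, -1, 3).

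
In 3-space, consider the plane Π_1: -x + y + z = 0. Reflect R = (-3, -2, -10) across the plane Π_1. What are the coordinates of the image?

(-9, 4, -4)

λ = (n·R − d)/|n|² = (-9 − 0)/3 = -3.
Reflection = R − 2λn = (-3, -2, -10) − (-6)·(-1, 1, 1) = (-9, 4, -4).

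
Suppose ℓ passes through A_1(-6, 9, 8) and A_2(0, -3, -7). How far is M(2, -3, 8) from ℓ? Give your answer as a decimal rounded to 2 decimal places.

10.82

A direction vector for ℓ is A_2 − A_1 = (6, -12, -15).
Taking (-6, 9, 8) on ℓ with direction v = (6, -12, -15): w = M − (-6, 9, 8) = (8, -12, 0), and w × v = (180, 120, -24).
Distance = |w × v| / |v| = √47376 / √405 ≈ 10.82.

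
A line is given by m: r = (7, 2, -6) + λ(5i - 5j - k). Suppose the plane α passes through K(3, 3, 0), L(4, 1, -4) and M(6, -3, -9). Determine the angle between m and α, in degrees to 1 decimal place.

18.2

KL = (1, -2, -4), KM = (3, -6, -9); a normal to α is KL × KM = (-6, -3, 0).
Using K: α has equation -6x - 3y = -27.
sin θ = |n·v| / (|n||v|) = |-15| / (√45 · √51) = 0.31311.
θ ≈ 18.2°.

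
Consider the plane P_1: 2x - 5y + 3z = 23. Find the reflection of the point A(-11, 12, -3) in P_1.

λ = (n·A − d)/|n|² = (-91 − 23)/38 = -3.
Reflection = A − 2λn = (-11, 12, -3) − (-6)·(2, -5, 3) = (1, -18, 15).

(1, -18, 15)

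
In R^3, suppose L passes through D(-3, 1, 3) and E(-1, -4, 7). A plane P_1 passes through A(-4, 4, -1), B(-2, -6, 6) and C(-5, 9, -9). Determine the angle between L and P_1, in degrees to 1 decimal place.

A direction vector for L is E − D = (2, -5, 4).
AB = (2, -10, 7), AC = (-1, 5, -8); a normal to P_1 is AB × AC = (45, 9, 0).
Using A: P_1 has equation 45x + 9y = -144.
sin θ = |n·v| / (|n||v|) = |45| / (√2106 · √45) = 0.14618.
θ ≈ 8.4°.

8.4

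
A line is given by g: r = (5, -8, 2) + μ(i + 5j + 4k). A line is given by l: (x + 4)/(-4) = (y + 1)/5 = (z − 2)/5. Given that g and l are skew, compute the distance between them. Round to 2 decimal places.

5.81

l has direction (-4, 5, 5) through (-4, -1, 2).
Common perpendicular direction n = (1, 5, 4) × (-4, 5, 5) = (5, -21, 25).
With w = (-4, -1, 2) − (5, -8, 2) = (-9, 7, 0), w · n = -192.
Distance = |w · n| / |n| = |-192| / √1091 ≈ 5.81.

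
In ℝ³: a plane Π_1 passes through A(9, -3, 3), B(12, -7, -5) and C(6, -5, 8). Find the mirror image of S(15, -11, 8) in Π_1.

(-1, -7, 0)

AB = (3, -4, -8), AC = (-3, -2, 5); a normal to Π_1 is AB × AC = (-36, 9, -18).
Using A: Π_1 has equation -36x + 9y - 18z = -405.
λ = (n·S − d)/|n|² = (-783 − (-405))/1701 = -2/9.
Reflection = S − 2λn = (15, -11, 8) − (-4/9)·(-36, 9, -18) = (-1, -7, 0).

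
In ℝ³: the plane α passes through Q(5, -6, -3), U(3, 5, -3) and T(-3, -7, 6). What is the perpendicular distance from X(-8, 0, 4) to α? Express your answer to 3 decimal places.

QU = (-2, 11, 0), QT = (-8, -1, 9); a normal to α is QU × QT = (99, 18, 90).
Using Q: α has equation 99x + 18y + 90z = 117.
n·X − d = (99)·(-8) + (18)·(0) + (90)·(4) − 117 = -549; |n| = √18225.
Distance = |-549| / √18225 = 549/√18225 ≈ 4.067.

4.067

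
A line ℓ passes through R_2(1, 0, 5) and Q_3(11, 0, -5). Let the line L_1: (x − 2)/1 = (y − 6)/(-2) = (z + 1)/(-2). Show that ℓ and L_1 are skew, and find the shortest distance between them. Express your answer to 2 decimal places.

5.33

A direction vector for ℓ is Q_3 − R_2 = (10, 0, -10).
L_1 has direction (1, -2, -2) through (2, 6, -1).
Common perpendicular direction n = (10, 0, -10) × (1, -2, -2) = (-20, 10, -20).
With w = (2, 6, -1) − (1, 0, 5) = (1, 6, -6), w · n = 160.
Since n ≠ 0 the lines are not parallel, and w · n = 160 ≠ 0 so they do not intersect; hence they are skew.
Distance = |w · n| / |n| = |160| / √900 ≈ 5.33.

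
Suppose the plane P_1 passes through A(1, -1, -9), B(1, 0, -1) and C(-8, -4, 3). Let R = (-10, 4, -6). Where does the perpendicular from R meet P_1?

(-6, -4, -5)

AB = (0, 1, 8), AC = (-9, -3, 12); a normal to P_1 is AB × AC = (36, -72, 9).
Using A: P_1 has equation 36x - 72y + 9z = 27.
Foot = R − λn with λ = (n·R − d)/|n|² = (-702 − 27)/6561 = -1/9.
Foot = (-10, 4, -6) − (-1/9)·(36, -72, 9) = (-6, -4, -5).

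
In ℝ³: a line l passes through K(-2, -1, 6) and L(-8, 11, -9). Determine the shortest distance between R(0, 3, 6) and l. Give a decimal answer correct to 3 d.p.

4.099

A direction vector for l is L − K = (-6, 12, -15).
Taking (-2, -1, 6) on l with direction v = (-6, 12, -15): w = R − (-2, -1, 6) = (2, 4, 0), and w × v = (-60, 30, 48).
Distance = |w × v| / |v| = √6804 / √405 ≈ 4.099.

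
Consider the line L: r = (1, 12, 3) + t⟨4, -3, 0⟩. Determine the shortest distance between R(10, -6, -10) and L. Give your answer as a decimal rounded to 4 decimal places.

Taking (1, 12, 3) on L with direction v = (4, -3, 0): w = R − (1, 12, 3) = (9, -18, -13), and w × v = (-39, -52, 45).
Distance = |w × v| / |v| = √6250 / √25 ≈ 15.8114.

15.8114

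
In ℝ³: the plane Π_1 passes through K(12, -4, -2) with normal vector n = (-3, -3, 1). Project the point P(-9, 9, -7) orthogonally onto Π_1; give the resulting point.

(-6, 12, -8)

Π_1: n·r = n·K gives -3x - 3y + z = -26.
Foot = P − λn with λ = (n·P − d)/|n|² = (-7 − (-26))/19 = 1.
Foot = (-9, 9, -7) − 1·(-3, -3, 1) = (-6, 12, -8).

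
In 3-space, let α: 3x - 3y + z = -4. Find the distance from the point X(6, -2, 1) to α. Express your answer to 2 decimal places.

6.65

n·X − d = (3)·(6) + (-3)·(-2) + (1)·(1) − (-4) = 29; |n| = √19.
Distance = |29| / √19 = 29/√19 ≈ 6.65.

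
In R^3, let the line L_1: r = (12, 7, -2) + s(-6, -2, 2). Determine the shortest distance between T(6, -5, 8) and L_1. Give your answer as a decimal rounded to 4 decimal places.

11.5994

Taking (12, 7, -2) on L_1 with direction v = (-6, -2, 2): w = T − (12, 7, -2) = (-6, -12, 10), and w × v = (-4, -48, -60).
Distance = |w × v| / |v| = √5920 / √44 ≈ 11.5994.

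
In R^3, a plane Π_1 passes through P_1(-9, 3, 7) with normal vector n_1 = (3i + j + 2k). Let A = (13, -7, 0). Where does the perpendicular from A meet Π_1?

Π_1: n_1·r = n_1·P_1 gives 3x + y + 2z = -10.
Foot = A − λn with λ = (n·A − d)/|n|² = (32 − (-10))/14 = 3.
Foot = (13, -7, 0) − 3·(3, 1, 2) = (4, -10, -6).

(4, -10, -6)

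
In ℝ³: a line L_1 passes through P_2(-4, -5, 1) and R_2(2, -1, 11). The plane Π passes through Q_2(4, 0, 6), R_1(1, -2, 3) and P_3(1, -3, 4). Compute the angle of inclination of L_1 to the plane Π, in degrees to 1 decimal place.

A direction vector for L_1 is R_2 − P_2 = (6, 4, 10).
Q_2R_1 = (-3, -2, -3), Q_2P_3 = (-3, -3, -2); a normal to Π is Q_2R_1 × Q_2P_3 = (-5, 3, 3).
Using Q_2: Π has equation -5x + 3y + 3z = -2.
sin θ = |n·v| / (|n||v|) = |12| / (√43 · √152) = 0.14843.
θ ≈ 8.5°.

8.5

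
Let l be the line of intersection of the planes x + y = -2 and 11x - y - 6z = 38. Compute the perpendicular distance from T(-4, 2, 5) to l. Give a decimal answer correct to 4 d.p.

Direction of l: (1, 1, 0) × (11, -1, -6) = (-6, 6, -12).
A point on l: solving the two plane equations with x = 3 gives (3, -5, 0).
Taking (3, -5, 0) on l with direction v = (-6, 6, -12): w = T − (3, -5, 0) = (-7, 7, 5), and w × v = (-114, -114, 0).
Distance = |w × v| / |v| = √25992 / √216 ≈ 10.9697.

10.9697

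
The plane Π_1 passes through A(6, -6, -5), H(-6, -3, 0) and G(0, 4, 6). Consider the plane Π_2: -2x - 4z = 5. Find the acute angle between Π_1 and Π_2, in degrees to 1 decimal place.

AH = (-12, 3, 5), AG = (-6, 10, 11); a normal to Π_1 is AH × AG = (-17, 102, -102).
Using A: Π_1 has equation -17x + 102y - 102z = -204.
cos θ = |n₁·n₂| / (|n₁||n₂|) = |442| / (√21097 · √20).
θ = arccos(0.68045) ≈ 47.1°.

47.1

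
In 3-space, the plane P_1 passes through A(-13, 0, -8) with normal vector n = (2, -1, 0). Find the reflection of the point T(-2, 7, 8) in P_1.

(-14, 13, 8)

P_1: n·r = n·A gives 2x - y = -26.
λ = (n·T − d)/|n|² = (-11 − (-26))/5 = 3.
Reflection = T − 2λn = (-2, 7, 8) − 6·(2, -1, 0) = (-14, 13, 8).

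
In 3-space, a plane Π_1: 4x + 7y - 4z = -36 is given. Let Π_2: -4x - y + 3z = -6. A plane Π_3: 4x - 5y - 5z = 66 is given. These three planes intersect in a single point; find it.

(-1, -8, -6)

Solving the 3×3 linear system 4x + 7y - 4z = -36, -4x - y + 3z = -6, 4x - 5y - 5z = 66 (e.g. by elimination or Cramer's rule, determinant = -72) gives (-1, -8, -6).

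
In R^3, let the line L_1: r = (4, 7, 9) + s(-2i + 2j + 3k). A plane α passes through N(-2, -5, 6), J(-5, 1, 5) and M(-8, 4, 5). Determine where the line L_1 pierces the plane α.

(10, 1, 0)

NJ = (-3, 6, -1), NM = (-6, 9, -1); a normal to α is NJ × NM = (3, 3, 9).
Using N: α has equation 3x + 3y + 9z = 33.
Substitute r = (4, 7, 9) + t(-2, 2, 3) into the plane: 114 + 27t = 33, so t = -3.
Intersection: (4, 7, 9) + (-3)·(-2, 2, 3) = (10, 1, 0).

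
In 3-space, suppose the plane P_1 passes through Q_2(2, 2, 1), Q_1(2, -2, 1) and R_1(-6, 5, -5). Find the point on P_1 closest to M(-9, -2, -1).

Q_2Q_1 = (0, -4, 0), Q_2R_1 = (-8, 3, -6); a normal to P_1 is Q_2Q_1 × Q_2R_1 = (24, 0, -32).
Using Q_2: P_1 has equation 24x - 32z = 16.
Foot = M − λn with λ = (n·M − d)/|n|² = (-184 − 16)/1600 = -1/8.
Foot = (-9, -2, -1) − (-1/8)·(24, 0, -32) = (-6, -2, -5).

(-6, -2, -5)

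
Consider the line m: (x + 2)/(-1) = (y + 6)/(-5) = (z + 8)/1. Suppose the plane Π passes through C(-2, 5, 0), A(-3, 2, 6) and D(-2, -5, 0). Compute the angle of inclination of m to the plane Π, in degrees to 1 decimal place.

9.1

m has direction (-1, -5, 1) through (-2, -6, -8).
CA = (-1, -3, 6), CD = (0, -10, 0); a normal to Π is CA × CD = (60, 0, 10).
Using C: Π has equation 60x + 10z = -120.
sin θ = |n·v| / (|n||v|) = |-50| / (√3700 · √27) = 0.15819.
θ ≈ 9.1°.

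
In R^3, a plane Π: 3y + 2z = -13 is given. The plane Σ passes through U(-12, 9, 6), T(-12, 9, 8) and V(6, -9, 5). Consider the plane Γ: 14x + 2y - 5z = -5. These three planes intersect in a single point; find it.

UT = (0, 0, 2), UV = (18, -18, -1); a normal to Σ is UT × UV = (36, 36, 0).
Using U: Σ has equation 36x + 36y = -108.
Solving the 3×3 linear system 3y + 2z = -13, 36x + 36y = -108, 14x + 2y - 5z = -5 (e.g. by elimination or Cramer's rule, determinant = -324) gives (-2, -1, -5).

(-2, -1, -5)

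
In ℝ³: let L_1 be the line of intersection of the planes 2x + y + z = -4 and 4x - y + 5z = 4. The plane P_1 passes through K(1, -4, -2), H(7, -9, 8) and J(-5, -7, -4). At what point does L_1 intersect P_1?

(1, -5, -1)

Direction of L_1: (2, 1, 1) × (4, -1, 5) = (6, -6, -6).
A point on L_1: solving the two plane equations with x = 13 gives (13, -17, -13).
KH = (6, -5, 10), KJ = (-6, -3, -2); a normal to P_1 is KH × KJ = (40, -48, -48).
Using K: P_1 has equation 40x - 48y - 48z = 328.
Substitute r = (13, -17, -13) + t(6, -6, -6) into the plane: 1960 + 816t = 328, so t = -2.
Intersection: (13, -17, -13) + (-2)·(6, -6, -6) = (1, -5, -1).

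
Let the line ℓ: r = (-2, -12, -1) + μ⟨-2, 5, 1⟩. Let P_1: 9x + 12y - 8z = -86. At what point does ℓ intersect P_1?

Substitute r = (-2, -12, -1) + t(-2, 5, 1) into the plane: -154 + 34t = -86, so t = 2.
Intersection: (-2, -12, -1) + 2·(-2, 5, 1) = (-6, -2, 1).

(-6, -2, 1)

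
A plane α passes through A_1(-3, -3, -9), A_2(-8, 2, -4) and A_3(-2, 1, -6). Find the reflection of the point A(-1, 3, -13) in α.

A_1A_2 = (-5, 5, 5), A_1A_3 = (1, 4, 3); a normal to α is A_1A_2 × A_1A_3 = (-5, 20, -25).
Using A_1: α has equation -5x + 20y - 25z = 180.
λ = (n·A − d)/|n|² = (390 − 180)/1050 = 1/5.
Reflection = A − 2λn = (-1, 3, -13) − (2/5)·(-5, 20, -25) = (1, -5, -3).

(1, -5, -3)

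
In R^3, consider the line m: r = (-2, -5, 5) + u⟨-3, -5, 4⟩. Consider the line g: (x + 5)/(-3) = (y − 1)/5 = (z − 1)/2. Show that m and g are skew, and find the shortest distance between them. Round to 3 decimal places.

g has direction (-3, 5, 2) through (-5, 1, 1).
Common perpendicular direction n = (-3, -5, 4) × (-3, 5, 2) = (-30, -6, -30).
With w = (-5, 1, 1) − (-2, -5, 5) = (-3, 6, -4), w · n = 174.
Since n ≠ 0 the lines are not parallel, and w · n = 174 ≠ 0 so they do not intersect; hence they are skew.
Distance = |w · n| / |n| = |174| / √1836 ≈ 4.061.

4.061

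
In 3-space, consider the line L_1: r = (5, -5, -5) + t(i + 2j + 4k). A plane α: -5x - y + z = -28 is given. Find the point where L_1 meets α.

(6, -3, -1)

Substitute r = (5, -5, -5) + t(1, 2, 4) into the plane: -25 + (-3)t = -28, so t = 1.
Intersection: (5, -5, -5) + 1·(1, 2, 4) = (6, -3, -1).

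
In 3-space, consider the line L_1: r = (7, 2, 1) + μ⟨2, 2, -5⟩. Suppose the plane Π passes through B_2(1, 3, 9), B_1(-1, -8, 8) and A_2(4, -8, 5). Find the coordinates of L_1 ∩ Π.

B_2B_1 = (-2, -11, -1), B_2A_2 = (3, -11, -4); a normal to Π is B_2B_1 × B_2A_2 = (33, -11, 55).
Using B_2: Π has equation 33x - 11y + 55z = 495.
Substitute r = (7, 2, 1) + t(2, 2, -5) into the plane: 264 + (-231)t = 495, so t = -1.
Intersection: (7, 2, 1) + (-1)·(2, 2, -5) = (5, 0, 6).

(5, 0, 6)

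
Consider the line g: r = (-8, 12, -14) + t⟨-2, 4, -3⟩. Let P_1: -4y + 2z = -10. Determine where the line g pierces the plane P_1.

(-2, 0, -5)

Substitute r = (-8, 12, -14) + t(-2, 4, -3) into the plane: -76 + (-22)t = -10, so t = -3.
Intersection: (-8, 12, -14) + (-3)·(-2, 4, -3) = (-2, 0, -5).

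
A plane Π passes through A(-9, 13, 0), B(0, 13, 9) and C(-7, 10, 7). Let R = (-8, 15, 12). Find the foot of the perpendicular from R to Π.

AB = (9, 0, 9), AC = (2, -3, 7); a normal to Π is AB × AC = (27, -45, -27).
Using A: Π has equation 27x - 45y - 27z = -828.
Foot = R − λn with λ = (n·R − d)/|n|² = (-1215 − (-828))/3483 = -1/9.
Foot = (-8, 15, 12) − (-1/9)·(27, -45, -27) = (-5, 10, 9).

(-5, 10, 9)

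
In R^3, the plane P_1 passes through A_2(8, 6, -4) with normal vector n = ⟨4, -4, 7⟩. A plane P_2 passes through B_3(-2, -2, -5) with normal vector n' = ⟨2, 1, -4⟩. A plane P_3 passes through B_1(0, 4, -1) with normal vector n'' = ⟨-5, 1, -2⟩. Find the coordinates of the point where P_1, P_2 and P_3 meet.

P_1: n·r = n·A_2 gives 4x - 4y + 7z = -20.
P_2: n'·r = n'·B_3 gives 2x + y - 4z = 14.
P_3: n''·r = n''·B_1 gives -5x + y - 2z = 6.
Solving the 3×3 linear system 4x - 4y + 7z = -20, 2x + y - 4z = 14, -5x + y - 2z = 6 (e.g. by elimination or Cramer's rule, determinant = -39) gives (0, -2, -4).

(0, -2, -4)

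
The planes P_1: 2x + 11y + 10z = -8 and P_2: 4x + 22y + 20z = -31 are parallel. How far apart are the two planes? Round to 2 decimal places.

Rescale P_2 by 1/2: 2x + 11y + 10z = -31/2. Then distance = |-8 − (-31/2)| / √225 ≈ 0.50.

0.50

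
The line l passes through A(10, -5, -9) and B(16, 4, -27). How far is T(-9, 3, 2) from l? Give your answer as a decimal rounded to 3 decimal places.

A direction vector for l is B − A = (6, 9, -18).
Taking (10, -5, -9) on l with direction v = (6, 9, -18): w = T − (10, -5, -9) = (-19, 8, 11), and w × v = (-243, -276, -219).
Distance = |w × v| / |v| = √183186 / √441 ≈ 20.381.

20.381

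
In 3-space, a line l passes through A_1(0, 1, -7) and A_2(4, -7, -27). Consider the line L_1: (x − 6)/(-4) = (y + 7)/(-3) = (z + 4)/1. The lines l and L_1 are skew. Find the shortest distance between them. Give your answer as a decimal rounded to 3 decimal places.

A direction vector for l is A_2 − A_1 = (4, -8, -20).
L_1 has direction (-4, -3, 1) through (6, -7, -4).
Common perpendicular direction n = (4, -8, -20) × (-4, -3, 1) = (-68, 76, -44).
With w = (6, -7, -4) − (0, 1, -7) = (6, -8, 3), w · n = -1148.
Distance = |w · n| / |n| = |-1148| / √12336 ≈ 10.336.

10.336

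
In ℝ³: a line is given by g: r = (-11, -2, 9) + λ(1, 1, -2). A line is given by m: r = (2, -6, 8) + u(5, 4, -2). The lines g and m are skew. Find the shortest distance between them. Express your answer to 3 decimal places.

Common perpendicular direction n = (1, 1, -2) × (5, 4, -2) = (6, -8, -1).
With w = (2, -6, 8) − (-11, -2, 9) = (13, -4, -1), w · n = 111.
Distance = |w · n| / |n| = |111| / √101 ≈ 11.045.

11.045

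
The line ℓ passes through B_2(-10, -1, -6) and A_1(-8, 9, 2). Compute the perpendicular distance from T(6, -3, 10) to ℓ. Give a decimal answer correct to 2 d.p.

19.98

A direction vector for ℓ is A_1 − B_2 = (2, 10, 8).
Taking (-10, -1, -6) on ℓ with direction v = (2, 10, 8): w = T − (-10, -1, -6) = (16, -2, 16), and w × v = (-176, -96, 164).
Distance = |w × v| / |v| = √67088 / √168 ≈ 19.98.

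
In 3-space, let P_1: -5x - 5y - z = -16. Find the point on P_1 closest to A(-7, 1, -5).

Foot = A − λn with λ = (n·A − d)/|n|² = (35 − (-16))/51 = 1.
Foot = (-7, 1, -5) − 1·(-5, -5, -1) = (-2, 6, -4).

(-2, 6, -4)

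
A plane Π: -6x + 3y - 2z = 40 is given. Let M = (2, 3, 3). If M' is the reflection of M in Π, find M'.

λ = (n·M − d)/|n|² = (-9 − 40)/49 = -1.
Reflection = M − 2λn = (2, 3, 3) − (-2)·(-6, 3, -2) = (-10, 9, -1).

(-10, 9, -1)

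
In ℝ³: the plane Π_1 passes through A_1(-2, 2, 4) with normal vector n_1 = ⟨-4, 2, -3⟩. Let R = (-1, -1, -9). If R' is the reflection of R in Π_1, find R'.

(7, -5, -3)

Π_1: n_1·r = n_1·A_1 gives -4x + 2y - 3z = 0.
λ = (n·R − d)/|n|² = (29 − 0)/29 = 1.
Reflection = R − 2λn = (-1, -1, -9) − 2·(-4, 2, -3) = (7, -5, -3).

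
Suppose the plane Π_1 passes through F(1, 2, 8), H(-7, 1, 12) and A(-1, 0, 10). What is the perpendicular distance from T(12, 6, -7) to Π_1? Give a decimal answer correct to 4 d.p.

FH = (-8, -1, 4), FA = (-2, -2, 2); a normal to Π_1 is FH × FA = (6, 8, 14).
Using F: Π_1 has equation 6x + 8y + 14z = 134.
n·T − d = (6)·(12) + (8)·(6) + (14)·(-7) − 134 = -112; |n| = √296.
Distance = |-112| / √296 = 112/√296 ≈ 6.5099.

6.5099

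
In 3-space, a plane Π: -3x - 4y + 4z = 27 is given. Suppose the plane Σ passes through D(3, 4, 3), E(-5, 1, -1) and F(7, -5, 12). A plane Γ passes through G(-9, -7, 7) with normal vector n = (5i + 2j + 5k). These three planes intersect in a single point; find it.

DE = (-8, -3, -4), DF = (4, -9, 9); a normal to Σ is DE × DF = (-63, 56, 84).
Using D: Σ has equation -63x + 56y + 84z = 287.
Γ: n·r = n·G gives 5x + 2y + 5z = -24.
Solving the 3×3 linear system -3x - 4y + 4z = 27, -63x + 56y + 84z = 287, 5x + 2y + 5z = -24 (e.g. by elimination or Cramer's rule, determinant = -4900) gives (-5, -2, 1).

(-5, -2, 1)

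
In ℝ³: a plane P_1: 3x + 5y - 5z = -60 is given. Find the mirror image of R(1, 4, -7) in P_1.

λ = (n·R − d)/|n|² = (58 − (-60))/59 = 2.
Reflection = R − 2λn = (1, 4, -7) − 4·(3, 5, -5) = (-11, -16, 13).

(-11, -16, 13)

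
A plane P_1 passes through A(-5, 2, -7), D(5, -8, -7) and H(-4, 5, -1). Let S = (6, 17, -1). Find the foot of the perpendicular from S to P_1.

(-3, 8, 5)

AD = (10, -10, 0), AH = (1, 3, 6); a normal to P_1 is AD × AH = (-60, -60, 40).
Using A: P_1 has equation -60x - 60y + 40z = -100.
Foot = S − λn with λ = (n·S − d)/|n|² = (-1420 − (-100))/8800 = -3/20.
Foot = (6, 17, -1) − (-3/20)·(-60, -60, 40) = (-3, 8, 5).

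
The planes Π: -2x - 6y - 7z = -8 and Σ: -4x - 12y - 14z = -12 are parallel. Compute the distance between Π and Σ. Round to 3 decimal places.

Rescale Σ by 1/2: -2x - 6y - 7z = -6. Then distance = |-8 − (-6)| / √89 ≈ 0.212.

0.212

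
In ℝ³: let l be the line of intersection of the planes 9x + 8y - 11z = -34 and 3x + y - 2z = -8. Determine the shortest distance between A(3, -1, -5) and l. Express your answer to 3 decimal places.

6.959

Direction of l: (9, 8, -11) × (3, 1, -2) = (-5, -15, -15).
A point on l: solving the two plane equations with x = 0 gives (0, 4, 6).
Taking (0, 4, 6) on l with direction v = (-5, -15, -15): w = A − (0, 4, 6) = (3, -5, -11), and w × v = (-90, 100, -70).
Distance = |w × v| / |v| = √23000 / √475 ≈ 6.959.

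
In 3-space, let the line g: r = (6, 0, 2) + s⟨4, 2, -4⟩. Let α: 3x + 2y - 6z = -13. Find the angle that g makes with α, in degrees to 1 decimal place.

sin θ = |n·v| / (|n||v|) = |40| / (√49 · √36) = 0.95238.
θ ≈ 72.2°.

72.2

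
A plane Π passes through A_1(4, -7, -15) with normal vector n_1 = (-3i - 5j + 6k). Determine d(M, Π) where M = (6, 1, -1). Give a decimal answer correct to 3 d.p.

Π: n_1·r = n_1·A_1 gives -3x - 5y + 6z = -67.
n·M − d = (-3)·(6) + (-5)·(1) + (6)·(-1) − (-67) = 38; |n| = √70.
Distance = |38| / √70 = 38/√70 ≈ 4.542.

4.542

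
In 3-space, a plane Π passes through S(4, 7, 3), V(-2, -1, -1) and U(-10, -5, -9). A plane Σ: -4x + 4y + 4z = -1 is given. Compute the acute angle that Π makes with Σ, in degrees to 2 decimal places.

21.42

SV = (-6, -8, -4), SU = (-14, -12, -12); a normal to Π is SV × SU = (48, -16, -40).
Using S: Π has equation 48x - 16y - 40z = -40.
cos θ = |n₁·n₂| / (|n₁||n₂|) = |-416| / (√4160 · √48).
θ = arccos(0.93095) ≈ 21.42°.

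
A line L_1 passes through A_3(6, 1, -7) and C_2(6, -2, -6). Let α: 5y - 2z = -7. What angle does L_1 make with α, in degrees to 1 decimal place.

86.6

A direction vector for L_1 is C_2 − A_3 = (0, -3, 1).
sin θ = |n·v| / (|n||v|) = |-17| / (√29 · √10) = 0.99827.
θ ≈ 86.6°.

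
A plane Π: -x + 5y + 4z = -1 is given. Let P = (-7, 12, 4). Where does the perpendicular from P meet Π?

Foot = P − λn with λ = (n·P − d)/|n|² = (83 − (-1))/42 = 2.
Foot = (-7, 12, 4) − 2·(-1, 5, 4) = (-5, 2, -4).

(-5, 2, -4)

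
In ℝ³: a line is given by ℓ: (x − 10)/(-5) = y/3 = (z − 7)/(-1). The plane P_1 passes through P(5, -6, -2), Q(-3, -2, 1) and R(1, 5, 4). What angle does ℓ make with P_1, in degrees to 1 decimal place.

28.0

ℓ has direction (-5, 3, -1) through (10, 0, 7).
PQ = (-8, 4, 3), PR = (-4, 11, 6); a normal to P_1 is PQ × PR = (-9, 36, -72).
Using P: P_1 has equation -9x + 36y - 72z = -117.
sin θ = |n·v| / (|n||v|) = |225| / (√6561 · √35) = 0.46953.
θ ≈ 28.0°.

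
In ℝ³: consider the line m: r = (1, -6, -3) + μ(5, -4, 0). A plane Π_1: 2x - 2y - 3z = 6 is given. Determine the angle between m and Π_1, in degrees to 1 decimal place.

43.0

sin θ = |n·v| / (|n||v|) = |18| / (√17 · √41) = 0.68180.
θ ≈ 43.0°.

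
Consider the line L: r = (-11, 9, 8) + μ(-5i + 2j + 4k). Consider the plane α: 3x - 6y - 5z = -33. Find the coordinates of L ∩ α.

(-1, 5, 0)

Substitute r = (-11, 9, 8) + t(-5, 2, 4) into the plane: -127 + (-47)t = -33, so t = -2.
Intersection: (-11, 9, 8) + (-2)·(-5, 2, 4) = (-1, 5, 0).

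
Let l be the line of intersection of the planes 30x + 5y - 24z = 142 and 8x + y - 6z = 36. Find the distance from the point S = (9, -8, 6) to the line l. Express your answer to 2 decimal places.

Direction of l: (30, 5, -24) × (8, 1, -6) = (-6, -12, -10).
A point on l: solving the two plane equations with x = 2 gives (2, 2, -3).
Taking (2, 2, -3) on l with direction v = (-6, -12, -10): w = S − (2, 2, -3) = (7, -10, 9), and w × v = (208, 16, -144).
Distance = |w × v| / |v| = √64256 / √280 ≈ 15.15.

15.15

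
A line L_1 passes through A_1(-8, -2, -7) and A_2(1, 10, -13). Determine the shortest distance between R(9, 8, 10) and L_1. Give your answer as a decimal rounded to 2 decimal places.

23.79

A direction vector for L_1 is A_2 − A_1 = (9, 12, -6).
Taking (-8, -2, -7) on L_1 with direction v = (9, 12, -6): w = R − (-8, -2, -7) = (17, 10, 17), and w × v = (-264, 255, 114).
Distance = |w × v| / |v| = √147717 / √261 ≈ 23.79.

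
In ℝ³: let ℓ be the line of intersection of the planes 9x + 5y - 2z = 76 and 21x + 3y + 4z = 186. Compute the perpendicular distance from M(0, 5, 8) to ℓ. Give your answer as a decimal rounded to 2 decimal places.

Direction of ℓ: (9, 5, -2) × (21, 3, 4) = (26, -78, -78).
A point on ℓ: solving the two plane equations with x = 8 gives (8, 2, 3).
Taking (8, 2, 3) on ℓ with direction v = (26, -78, -78): w = M − (8, 2, 3) = (-8, 3, 5), and w × v = (156, -494, 546).
Distance = |w × v| / |v| = √566488 / √12844 ≈ 6.64.

6.64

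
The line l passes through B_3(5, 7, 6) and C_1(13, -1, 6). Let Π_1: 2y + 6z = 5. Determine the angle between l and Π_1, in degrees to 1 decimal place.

12.9

A direction vector for l is C_1 − B_3 = (8, -8, 0).
sin θ = |n·v| / (|n||v|) = |-16| / (√40 · √128) = 0.22361.
θ ≈ 12.9°.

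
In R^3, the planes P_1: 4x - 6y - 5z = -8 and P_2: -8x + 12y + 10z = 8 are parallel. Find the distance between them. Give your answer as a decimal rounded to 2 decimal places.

0.46

Rescale P_2 by 1/(-2): 4x - 6y - 5z = -4. Then distance = |-8 − (-4)| / √77 ≈ 0.46.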